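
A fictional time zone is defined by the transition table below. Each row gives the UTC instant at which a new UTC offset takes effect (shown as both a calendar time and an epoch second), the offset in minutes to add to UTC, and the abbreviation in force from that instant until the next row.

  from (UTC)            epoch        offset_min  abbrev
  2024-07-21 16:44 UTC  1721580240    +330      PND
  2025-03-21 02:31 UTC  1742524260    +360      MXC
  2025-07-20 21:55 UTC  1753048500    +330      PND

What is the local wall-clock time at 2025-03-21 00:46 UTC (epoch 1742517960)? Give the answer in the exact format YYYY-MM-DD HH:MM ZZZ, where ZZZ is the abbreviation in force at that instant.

Query: 2025-03-21 00:46 UTC
Rule 1/3 (PND, +05:30): 2024-07-21 16:44 UTC ≤ query < 2025-03-21 02:31 UTC
0·60 + 46 + 330 = 376 min
376 = 0·1440 + 376; 376 = 6·60 + 16 → 06:16, same day
→ 2025-03-21 06:16 PND

2025-03-21 06:16 PND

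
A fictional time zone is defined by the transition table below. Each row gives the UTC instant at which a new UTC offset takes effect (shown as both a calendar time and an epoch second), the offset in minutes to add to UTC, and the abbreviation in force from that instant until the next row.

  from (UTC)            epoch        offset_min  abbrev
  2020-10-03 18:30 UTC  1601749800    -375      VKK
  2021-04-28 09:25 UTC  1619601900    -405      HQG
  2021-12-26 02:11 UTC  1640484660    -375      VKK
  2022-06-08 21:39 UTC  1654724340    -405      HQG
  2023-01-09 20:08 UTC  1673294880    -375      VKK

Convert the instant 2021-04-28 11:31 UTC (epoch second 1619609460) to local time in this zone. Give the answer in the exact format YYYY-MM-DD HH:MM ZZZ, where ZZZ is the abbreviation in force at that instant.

Query: 2021-04-28 11:31 UTC
Rule 2/5 (HQG, -06:45): 2021-04-28 09:25 UTC ≤ query < 2021-12-26 02:11 UTC
11·60 + 31 - 405 = 286 min
286 = 0·1440 + 286; 286 = 4·60 + 46 → 04:46, same day
→ 2021-04-28 04:46 HQG

2021-04-28 04:46 HQG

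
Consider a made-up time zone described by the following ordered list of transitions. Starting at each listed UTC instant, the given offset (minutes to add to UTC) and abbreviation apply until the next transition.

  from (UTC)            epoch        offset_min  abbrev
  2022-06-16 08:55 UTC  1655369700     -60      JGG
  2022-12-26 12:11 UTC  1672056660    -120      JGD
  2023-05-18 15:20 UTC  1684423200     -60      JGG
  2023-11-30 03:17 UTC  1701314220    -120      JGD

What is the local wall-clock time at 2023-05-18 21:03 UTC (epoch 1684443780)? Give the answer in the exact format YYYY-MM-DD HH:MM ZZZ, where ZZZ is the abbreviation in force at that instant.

Query: 2023-05-18 21:03 UTC
Rule 3/4 (JGG, -01:00): 2023-05-18 15:20 UTC ≤ query < 2023-11-30 03:17 UTC
21·60 + 3 - 60 = 1203 min
1203 = 0·1440 + 1203; 1203 = 20·60 + 3 → 20:03, same day
→ 2023-05-18 20:03 JGG

2023-05-18 20:03 JGG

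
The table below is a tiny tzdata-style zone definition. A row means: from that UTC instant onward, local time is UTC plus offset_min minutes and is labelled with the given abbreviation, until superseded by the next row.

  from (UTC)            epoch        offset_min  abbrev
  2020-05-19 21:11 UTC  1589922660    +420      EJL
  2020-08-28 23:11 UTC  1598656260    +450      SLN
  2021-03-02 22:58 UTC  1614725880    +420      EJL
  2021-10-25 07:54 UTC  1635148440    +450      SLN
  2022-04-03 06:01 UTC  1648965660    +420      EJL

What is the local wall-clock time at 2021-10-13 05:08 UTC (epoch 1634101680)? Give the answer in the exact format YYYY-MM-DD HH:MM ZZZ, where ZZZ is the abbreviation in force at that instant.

Query: 2021-10-13 05:08 UTC
Rule 3/5 (EJL, +07:00): 2021-03-02 22:58 UTC ≤ query < 2021-10-25 07:54 UTC
5·60 + 8 + 420 = 728 min
728 = 0·1440 + 728; 728 = 12·60 + 8 → 12:08, same day
→ 2021-10-13 12:08 EJL

2021-10-13 12:08 EJL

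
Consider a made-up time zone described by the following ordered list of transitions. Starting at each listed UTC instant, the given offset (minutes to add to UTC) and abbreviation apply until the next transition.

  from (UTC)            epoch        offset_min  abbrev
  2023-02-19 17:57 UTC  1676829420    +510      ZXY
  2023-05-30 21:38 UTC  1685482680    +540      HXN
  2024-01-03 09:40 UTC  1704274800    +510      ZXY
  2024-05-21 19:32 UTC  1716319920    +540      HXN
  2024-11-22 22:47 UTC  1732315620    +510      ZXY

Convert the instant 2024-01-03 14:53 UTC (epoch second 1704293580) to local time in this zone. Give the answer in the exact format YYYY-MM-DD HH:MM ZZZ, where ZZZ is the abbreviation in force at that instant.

Query: 2024-01-03 14:53 UTC
Rule 3/5 (ZXY, +08:30): 2024-01-03 09:40 UTC ≤ query < 2024-05-21 19:32 UTC
14·60 + 53 + 510 = 1403 min
1403 = 0·1440 + 1403; 1403 = 23·60 + 23 → 23:23, same day
→ 2024-01-03 23:23 ZXY

2024-01-03 23:23 ZXY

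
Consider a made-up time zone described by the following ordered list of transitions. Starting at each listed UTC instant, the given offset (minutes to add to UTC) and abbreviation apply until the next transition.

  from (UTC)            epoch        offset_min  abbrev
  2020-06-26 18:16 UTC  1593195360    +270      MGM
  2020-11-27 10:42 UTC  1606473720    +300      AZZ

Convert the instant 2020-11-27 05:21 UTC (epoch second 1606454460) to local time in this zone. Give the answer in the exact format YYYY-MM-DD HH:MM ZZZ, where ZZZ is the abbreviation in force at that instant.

2020-11-27 09:51 MGM

Query: 2020-11-27 05:21 UTC
Rule 1/2 (MGM, +04:30): 2020-06-26 18:16 UTC ≤ query < 2020-11-27 10:42 UTC
5·60 + 21 + 270 = 591 min
591 = 0·1440 + 591; 591 = 9·60 + 51 → 09:51, same day
→ 2020-11-27 09:51 MGM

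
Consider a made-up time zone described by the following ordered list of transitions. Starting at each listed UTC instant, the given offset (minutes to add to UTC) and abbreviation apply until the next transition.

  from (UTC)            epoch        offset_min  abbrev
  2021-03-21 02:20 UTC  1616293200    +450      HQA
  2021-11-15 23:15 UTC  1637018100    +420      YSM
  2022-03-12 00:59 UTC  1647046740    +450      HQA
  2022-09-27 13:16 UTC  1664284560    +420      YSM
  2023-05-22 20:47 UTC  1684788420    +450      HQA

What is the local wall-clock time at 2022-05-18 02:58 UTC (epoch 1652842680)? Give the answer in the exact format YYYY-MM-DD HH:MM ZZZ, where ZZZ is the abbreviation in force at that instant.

Query: 2022-05-18 02:58 UTC
Rule 3/5 (HQA, +07:30): 2022-03-12 00:59 UTC ≤ query < 2022-09-27 13:16 UTC
2·60 + 58 + 450 = 628 min
628 = 0·1440 + 628; 628 = 10·60 + 28 → 10:28, same day
→ 2022-05-18 10:28 HQA

2022-05-18 10:28 HQA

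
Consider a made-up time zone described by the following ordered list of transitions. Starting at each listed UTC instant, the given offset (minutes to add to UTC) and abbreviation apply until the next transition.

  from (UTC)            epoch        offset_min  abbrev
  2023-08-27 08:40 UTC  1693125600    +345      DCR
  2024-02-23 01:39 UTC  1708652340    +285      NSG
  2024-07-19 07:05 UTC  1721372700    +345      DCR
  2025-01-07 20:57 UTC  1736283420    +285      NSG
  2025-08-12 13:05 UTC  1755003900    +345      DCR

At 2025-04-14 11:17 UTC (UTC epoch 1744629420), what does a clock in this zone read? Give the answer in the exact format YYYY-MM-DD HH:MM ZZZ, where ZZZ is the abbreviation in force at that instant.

2025-04-14 16:02 NSG

Query: 2025-04-14 11:17 UTC
Rule 4/5 (NSG, +04:45): 2025-01-07 20:57 UTC ≤ query < 2025-08-12 13:05 UTC
11·60 + 17 + 285 = 962 min
962 = 0·1440 + 962; 962 = 16·60 + 2 → 16:02, same day
→ 2025-04-14 16:02 NSG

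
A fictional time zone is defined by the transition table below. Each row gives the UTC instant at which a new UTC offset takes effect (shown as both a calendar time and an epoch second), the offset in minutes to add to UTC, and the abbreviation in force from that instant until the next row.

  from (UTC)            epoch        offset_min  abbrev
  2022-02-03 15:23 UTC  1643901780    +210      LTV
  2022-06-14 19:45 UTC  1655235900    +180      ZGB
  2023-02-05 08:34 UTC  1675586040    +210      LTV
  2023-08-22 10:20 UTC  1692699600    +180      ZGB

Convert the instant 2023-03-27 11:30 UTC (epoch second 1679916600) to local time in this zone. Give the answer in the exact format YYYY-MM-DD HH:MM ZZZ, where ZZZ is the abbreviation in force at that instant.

2023-03-27 15:00 LTV

Query: 2023-03-27 11:30 UTC
Rule 3/4 (LTV, +03:30): 2023-02-05 08:34 UTC ≤ query < 2023-08-22 10:20 UTC
11·60 + 30 + 210 = 900 min
900 = 0·1440 + 900; 900 = 15·60 + 0 → 15:00, same day
→ 2023-03-27 15:00 LTV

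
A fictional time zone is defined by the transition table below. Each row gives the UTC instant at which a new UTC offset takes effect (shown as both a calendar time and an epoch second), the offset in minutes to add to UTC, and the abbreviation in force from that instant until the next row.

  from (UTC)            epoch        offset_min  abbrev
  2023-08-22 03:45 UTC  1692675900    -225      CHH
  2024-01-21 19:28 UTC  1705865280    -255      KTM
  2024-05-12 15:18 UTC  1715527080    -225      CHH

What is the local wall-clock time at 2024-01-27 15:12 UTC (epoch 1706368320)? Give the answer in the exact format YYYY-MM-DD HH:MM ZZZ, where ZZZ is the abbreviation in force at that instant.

2024-01-27 10:57 KTM

Query: 2024-01-27 15:12 UTC
Rule 2/3 (KTM, -04:15): 2024-01-21 19:28 UTC ≤ query < 2024-05-12 15:18 UTC
15·60 + 12 - 255 = 657 min
657 = 0·1440 + 657; 657 = 10·60 + 57 → 10:57, same day
→ 2024-01-27 10:57 KTM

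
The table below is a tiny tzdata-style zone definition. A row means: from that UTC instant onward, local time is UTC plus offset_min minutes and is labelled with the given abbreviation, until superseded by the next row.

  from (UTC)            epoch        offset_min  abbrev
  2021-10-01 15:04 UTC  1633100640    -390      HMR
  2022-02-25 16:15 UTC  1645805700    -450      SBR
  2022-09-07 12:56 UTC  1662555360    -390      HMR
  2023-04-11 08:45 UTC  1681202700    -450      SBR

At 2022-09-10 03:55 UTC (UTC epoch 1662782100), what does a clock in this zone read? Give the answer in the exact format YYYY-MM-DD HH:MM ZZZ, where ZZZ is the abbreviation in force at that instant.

Query: 2022-09-10 03:55 UTC
Rule 3/4 (HMR, -06:30): 2022-09-07 12:56 UTC ≤ query < 2023-04-11 08:45 UTC
3·60 + 55 - 390 = -155 min
-155 = -1·1440 + 1285; 1285 = 21·60 + 25 → 21:25, 2022-09-10 - 1 day = 2022-09-09
→ 2022-09-09 21:25 HMR

2022-09-09 21:25 HMR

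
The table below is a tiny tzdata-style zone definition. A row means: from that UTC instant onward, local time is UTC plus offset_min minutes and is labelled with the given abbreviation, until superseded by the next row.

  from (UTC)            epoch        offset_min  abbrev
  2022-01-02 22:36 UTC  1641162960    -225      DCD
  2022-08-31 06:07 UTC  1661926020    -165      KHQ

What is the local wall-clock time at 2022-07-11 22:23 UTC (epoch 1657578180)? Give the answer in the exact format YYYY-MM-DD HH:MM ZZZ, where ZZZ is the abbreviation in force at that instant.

2022-07-11 18:38 DCD

Query: 2022-07-11 22:23 UTC
Rule 1/2 (DCD, -03:45): 2022-01-02 22:36 UTC ≤ query < 2022-08-31 06:07 UTC
22·60 + 23 - 225 = 1118 min
1118 = 0·1440 + 1118; 1118 = 18·60 + 38 → 18:38, same day
→ 2022-07-11 18:38 DCD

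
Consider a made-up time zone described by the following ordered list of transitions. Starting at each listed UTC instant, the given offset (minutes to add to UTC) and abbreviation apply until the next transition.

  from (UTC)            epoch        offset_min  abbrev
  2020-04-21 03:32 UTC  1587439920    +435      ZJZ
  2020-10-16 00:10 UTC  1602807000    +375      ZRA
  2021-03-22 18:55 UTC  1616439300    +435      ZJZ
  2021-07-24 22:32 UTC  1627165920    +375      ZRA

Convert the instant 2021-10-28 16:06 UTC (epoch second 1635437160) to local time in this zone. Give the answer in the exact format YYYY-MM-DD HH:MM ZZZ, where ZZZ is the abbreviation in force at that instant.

Query: 2021-10-28 16:06 UTC
Rule 4/4 (ZRA, +06:15): 2021-07-24 22:32 UTC ≤ query < +∞
16·60 + 6 + 375 = 1341 min
1341 = 0·1440 + 1341; 1341 = 22·60 + 21 → 22:21, same day
→ 2021-10-28 22:21 ZRA

2021-10-28 22:21 ZRA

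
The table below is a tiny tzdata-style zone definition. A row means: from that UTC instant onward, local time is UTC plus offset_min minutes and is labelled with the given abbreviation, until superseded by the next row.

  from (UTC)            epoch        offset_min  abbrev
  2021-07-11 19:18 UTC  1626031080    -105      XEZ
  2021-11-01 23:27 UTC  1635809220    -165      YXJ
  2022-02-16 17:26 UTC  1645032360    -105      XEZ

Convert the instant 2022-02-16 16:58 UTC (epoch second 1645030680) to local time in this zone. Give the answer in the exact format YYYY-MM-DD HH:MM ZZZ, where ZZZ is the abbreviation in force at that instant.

2022-02-16 14:13 YXJ

Query: 2022-02-16 16:58 UTC
Rule 2/3 (YXJ, -02:45): 2021-11-01 23:27 UTC ≤ query < 2022-02-16 17:26 UTC
16·60 + 58 - 165 = 853 min
853 = 0·1440 + 853; 853 = 14·60 + 13 → 14:13, same day
→ 2022-02-16 14:13 YXJ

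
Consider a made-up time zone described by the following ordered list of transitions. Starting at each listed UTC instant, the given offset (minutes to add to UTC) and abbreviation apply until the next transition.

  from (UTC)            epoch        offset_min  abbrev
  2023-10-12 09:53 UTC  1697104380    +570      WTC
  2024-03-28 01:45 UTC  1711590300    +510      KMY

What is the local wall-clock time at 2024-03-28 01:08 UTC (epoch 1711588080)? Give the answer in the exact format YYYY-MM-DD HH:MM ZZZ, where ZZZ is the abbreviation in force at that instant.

Query: 2024-03-28 01:08 UTC
Rule 1/2 (WTC, +09:30): 2023-10-12 09:53 UTC ≤ query < 2024-03-28 01:45 UTC
1·60 + 8 + 570 = 638 min
638 = 0·1440 + 638; 638 = 10·60 + 38 → 10:38, same day
→ 2024-03-28 10:38 WTC

2024-03-28 10:38 WTC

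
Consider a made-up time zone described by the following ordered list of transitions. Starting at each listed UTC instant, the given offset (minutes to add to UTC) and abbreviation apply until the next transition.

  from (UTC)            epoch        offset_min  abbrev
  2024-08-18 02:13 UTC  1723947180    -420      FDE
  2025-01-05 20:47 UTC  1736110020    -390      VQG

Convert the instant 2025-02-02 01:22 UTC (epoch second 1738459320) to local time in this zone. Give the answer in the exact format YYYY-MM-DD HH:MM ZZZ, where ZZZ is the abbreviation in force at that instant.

2025-02-01 18:52 VQG

Query: 2025-02-02 01:22 UTC
Rule 2/2 (VQG, -06:30): 2025-01-05 20:47 UTC ≤ query < +∞
1·60 + 22 - 390 = -308 min
-308 = -1·1440 + 1132; 1132 = 18·60 + 52 → 18:52, 2025-02-02 - 1 day = 2025-02-01
→ 2025-02-01 18:52 VQG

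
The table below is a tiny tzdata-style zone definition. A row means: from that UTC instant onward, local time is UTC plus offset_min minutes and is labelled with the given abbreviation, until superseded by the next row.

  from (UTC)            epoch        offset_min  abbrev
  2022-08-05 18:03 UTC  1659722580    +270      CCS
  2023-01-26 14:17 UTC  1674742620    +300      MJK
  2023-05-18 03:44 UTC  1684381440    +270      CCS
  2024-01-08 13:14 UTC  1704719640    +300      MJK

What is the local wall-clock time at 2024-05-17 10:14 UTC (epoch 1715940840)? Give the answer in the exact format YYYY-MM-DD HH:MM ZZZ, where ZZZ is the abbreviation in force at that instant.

Query: 2024-05-17 10:14 UTC
Rule 4/4 (MJK, +05:00): 2024-01-08 13:14 UTC ≤ query < +∞
10·60 + 14 + 300 = 914 min
914 = 0·1440 + 914; 914 = 15·60 + 14 → 15:14, same day
→ 2024-05-17 15:14 MJK

2024-05-17 15:14 MJK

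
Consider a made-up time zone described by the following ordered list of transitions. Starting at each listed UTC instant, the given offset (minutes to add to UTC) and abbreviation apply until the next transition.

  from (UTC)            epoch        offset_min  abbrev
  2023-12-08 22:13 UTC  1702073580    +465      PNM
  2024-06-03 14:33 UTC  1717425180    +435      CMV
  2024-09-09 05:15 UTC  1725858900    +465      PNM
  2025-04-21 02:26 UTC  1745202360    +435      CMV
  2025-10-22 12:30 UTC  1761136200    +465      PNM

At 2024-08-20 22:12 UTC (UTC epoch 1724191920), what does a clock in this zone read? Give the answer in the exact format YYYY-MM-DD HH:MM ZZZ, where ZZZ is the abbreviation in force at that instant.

2024-08-21 05:27 CMV

Query: 2024-08-20 22:12 UTC
Rule 2/5 (CMV, +07:15): 2024-06-03 14:33 UTC ≤ query < 2024-09-09 05:15 UTC
22·60 + 12 + 435 = 1767 min
1767 = 1·1440 + 327; 327 = 5·60 + 27 → 05:27, 2024-08-20 + 1 day = 2024-08-21
→ 2024-08-21 05:27 CMV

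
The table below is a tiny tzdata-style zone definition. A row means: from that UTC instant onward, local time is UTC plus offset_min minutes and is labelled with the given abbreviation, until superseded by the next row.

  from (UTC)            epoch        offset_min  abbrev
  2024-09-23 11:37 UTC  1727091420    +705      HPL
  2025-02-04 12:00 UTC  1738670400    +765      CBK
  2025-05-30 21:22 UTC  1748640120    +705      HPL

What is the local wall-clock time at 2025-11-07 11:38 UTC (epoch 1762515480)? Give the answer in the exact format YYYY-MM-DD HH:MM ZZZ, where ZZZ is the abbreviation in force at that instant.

2025-11-07 23:23 HPL

Query: 2025-11-07 11:38 UTC
Rule 3/3 (HPL, +11:45): 2025-05-30 21:22 UTC ≤ query < +∞
11·60 + 38 + 705 = 1403 min
1403 = 0·1440 + 1403; 1403 = 23·60 + 23 → 23:23, same day
→ 2025-11-07 23:23 HPL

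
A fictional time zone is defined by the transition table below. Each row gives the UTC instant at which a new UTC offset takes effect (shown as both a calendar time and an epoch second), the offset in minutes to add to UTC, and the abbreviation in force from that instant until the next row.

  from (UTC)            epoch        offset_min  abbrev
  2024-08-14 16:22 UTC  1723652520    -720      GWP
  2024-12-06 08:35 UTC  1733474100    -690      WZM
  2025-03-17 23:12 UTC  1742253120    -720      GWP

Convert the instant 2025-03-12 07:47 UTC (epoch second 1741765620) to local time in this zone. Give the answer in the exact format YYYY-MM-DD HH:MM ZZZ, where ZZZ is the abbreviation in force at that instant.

2025-03-11 20:17 WZM

Query: 2025-03-12 07:47 UTC
Rule 2/3 (WZM, -11:30): 2024-12-06 08:35 UTC ≤ query < 2025-03-17 23:12 UTC
7·60 + 47 - 690 = -223 min
-223 = -1·1440 + 1217; 1217 = 20·60 + 17 → 20:17, 2025-03-12 - 1 day = 2025-03-11
→ 2025-03-11 20:17 WZM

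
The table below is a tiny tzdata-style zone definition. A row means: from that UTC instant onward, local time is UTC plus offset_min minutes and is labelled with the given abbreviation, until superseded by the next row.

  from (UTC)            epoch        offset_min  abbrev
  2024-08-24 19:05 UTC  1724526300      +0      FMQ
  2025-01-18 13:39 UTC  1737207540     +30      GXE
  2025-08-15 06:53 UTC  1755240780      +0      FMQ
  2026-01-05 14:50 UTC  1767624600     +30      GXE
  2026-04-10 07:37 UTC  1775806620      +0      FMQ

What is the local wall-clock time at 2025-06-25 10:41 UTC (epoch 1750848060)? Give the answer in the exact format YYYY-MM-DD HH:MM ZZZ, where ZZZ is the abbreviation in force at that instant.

Query: 2025-06-25 10:41 UTC
Rule 2/5 (GXE, +00:30): 2025-01-18 13:39 UTC ≤ query < 2025-08-15 06:53 UTC
10·60 + 41 + 30 = 671 min
671 = 0·1440 + 671; 671 = 11·60 + 11 → 11:11, same day
→ 2025-06-25 11:11 GXE

2025-06-25 11:11 GXE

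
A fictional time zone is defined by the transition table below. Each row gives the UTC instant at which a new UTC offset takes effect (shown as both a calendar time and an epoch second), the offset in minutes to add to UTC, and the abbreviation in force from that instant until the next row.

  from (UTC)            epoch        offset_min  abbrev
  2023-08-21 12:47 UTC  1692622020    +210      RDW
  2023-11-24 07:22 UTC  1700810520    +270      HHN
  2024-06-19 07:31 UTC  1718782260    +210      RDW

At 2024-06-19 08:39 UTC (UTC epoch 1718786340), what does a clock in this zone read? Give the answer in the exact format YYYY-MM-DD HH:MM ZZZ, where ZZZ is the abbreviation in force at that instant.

Query: 2024-06-19 08:39 UTC
Rule 3/3 (RDW, +03:30): 2024-06-19 07:31 UTC ≤ query < +∞
8·60 + 39 + 210 = 729 min
729 = 0·1440 + 729; 729 = 12·60 + 9 → 12:09, same day
→ 2024-06-19 12:09 RDW

2024-06-19 12:09 RDW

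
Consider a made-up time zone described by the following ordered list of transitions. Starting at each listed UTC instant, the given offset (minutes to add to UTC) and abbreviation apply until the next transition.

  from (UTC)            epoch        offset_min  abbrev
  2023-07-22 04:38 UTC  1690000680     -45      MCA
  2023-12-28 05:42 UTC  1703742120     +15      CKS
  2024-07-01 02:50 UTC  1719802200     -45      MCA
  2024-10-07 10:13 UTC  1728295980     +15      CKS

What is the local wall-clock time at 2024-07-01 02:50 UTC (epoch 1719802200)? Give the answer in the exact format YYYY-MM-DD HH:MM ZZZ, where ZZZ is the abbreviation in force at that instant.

2024-07-01 02:05 MCA

Query: 2024-07-01 02:50 UTC
Rule 3/4 (MCA, -00:45): 2024-07-01 02:50 UTC ≤ query < 2024-10-07 10:13 UTC
2·60 + 50 - 45 = 125 min
125 = 0·1440 + 125; 125 = 2·60 + 5 → 02:05, same day
→ 2024-07-01 02:05 MCA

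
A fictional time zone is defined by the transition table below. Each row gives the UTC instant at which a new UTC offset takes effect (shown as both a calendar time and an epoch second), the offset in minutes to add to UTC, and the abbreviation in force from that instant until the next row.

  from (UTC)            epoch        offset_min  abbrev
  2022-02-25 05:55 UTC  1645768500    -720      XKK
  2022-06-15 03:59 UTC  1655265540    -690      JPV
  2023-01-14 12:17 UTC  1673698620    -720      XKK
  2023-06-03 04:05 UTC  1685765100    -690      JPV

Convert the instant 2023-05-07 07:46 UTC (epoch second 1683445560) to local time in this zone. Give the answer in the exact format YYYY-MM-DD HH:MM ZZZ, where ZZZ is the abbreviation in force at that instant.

Query: 2023-05-07 07:46 UTC
Rule 3/4 (XKK, -12:00): 2023-01-14 12:17 UTC ≤ query < 2023-06-03 04:05 UTC
7·60 + 46 - 720 = -254 min
-254 = -1·1440 + 1186; 1186 = 19·60 + 46 → 19:46, 2023-05-07 - 1 day = 2023-05-06
→ 2023-05-06 19:46 XKK

2023-05-06 19:46 XKK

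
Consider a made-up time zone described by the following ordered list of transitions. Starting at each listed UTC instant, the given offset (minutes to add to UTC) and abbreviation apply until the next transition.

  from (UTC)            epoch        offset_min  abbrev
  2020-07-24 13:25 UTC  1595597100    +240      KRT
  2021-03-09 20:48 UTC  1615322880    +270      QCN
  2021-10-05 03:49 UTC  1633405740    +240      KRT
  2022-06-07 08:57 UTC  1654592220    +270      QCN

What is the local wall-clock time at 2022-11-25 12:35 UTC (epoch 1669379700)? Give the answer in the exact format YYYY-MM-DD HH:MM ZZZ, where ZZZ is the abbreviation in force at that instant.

2022-11-25 17:05 QCN

Query: 2022-11-25 12:35 UTC
Rule 4/4 (QCN, +04:30): 2022-06-07 08:57 UTC ≤ query < +∞
12·60 + 35 + 270 = 1025 min
1025 = 0·1440 + 1025; 1025 = 17·60 + 5 → 17:05, same day
→ 2022-11-25 17:05 QCN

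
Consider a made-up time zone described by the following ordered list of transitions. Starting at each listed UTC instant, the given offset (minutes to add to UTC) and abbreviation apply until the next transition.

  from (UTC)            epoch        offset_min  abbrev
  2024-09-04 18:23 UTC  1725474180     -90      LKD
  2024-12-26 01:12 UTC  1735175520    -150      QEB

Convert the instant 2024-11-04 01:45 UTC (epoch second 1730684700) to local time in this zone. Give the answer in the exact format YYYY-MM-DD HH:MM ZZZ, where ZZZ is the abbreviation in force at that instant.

2024-11-04 00:15 LKD

Query: 2024-11-04 01:45 UTC
Rule 1/2 (LKD, -01:30): 2024-09-04 18:23 UTC ≤ query < 2024-12-26 01:12 UTC
1·60 + 45 - 90 = 15 min
15 = 0·1440 + 15; 15 = 0·60 + 15 → 00:15, same day
→ 2024-11-04 00:15 LKD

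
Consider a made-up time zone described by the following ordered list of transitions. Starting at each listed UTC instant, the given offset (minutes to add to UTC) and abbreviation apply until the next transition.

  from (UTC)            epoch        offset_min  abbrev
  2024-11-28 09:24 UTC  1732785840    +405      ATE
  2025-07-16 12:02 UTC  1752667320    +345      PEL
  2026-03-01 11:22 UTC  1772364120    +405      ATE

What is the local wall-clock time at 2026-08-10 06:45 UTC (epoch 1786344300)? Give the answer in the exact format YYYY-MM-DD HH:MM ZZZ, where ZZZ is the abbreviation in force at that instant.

Query: 2026-08-10 06:45 UTC
Rule 3/3 (ATE, +06:45): 2026-03-01 11:22 UTC ≤ query < +∞
6·60 + 45 + 405 = 810 min
810 = 0·1440 + 810; 810 = 13·60 + 30 → 13:30, same day
→ 2026-08-10 13:30 ATE

2026-08-10 13:30 ATE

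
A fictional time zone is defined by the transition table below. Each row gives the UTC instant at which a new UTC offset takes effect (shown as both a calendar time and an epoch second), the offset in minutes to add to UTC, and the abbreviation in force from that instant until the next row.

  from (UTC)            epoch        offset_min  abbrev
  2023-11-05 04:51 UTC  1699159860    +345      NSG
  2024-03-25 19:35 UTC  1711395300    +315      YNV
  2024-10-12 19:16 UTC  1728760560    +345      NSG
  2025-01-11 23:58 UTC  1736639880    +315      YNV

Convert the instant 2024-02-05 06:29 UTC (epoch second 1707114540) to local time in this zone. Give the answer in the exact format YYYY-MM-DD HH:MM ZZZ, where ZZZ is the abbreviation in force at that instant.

2024-02-05 12:14 NSG

Query: 2024-02-05 06:29 UTC
Rule 1/4 (NSG, +05:45): 2023-11-05 04:51 UTC ≤ query < 2024-03-25 19:35 UTC
6·60 + 29 + 345 = 734 min
734 = 0·1440 + 734; 734 = 12·60 + 14 → 12:14, same day
→ 2024-02-05 12:14 NSG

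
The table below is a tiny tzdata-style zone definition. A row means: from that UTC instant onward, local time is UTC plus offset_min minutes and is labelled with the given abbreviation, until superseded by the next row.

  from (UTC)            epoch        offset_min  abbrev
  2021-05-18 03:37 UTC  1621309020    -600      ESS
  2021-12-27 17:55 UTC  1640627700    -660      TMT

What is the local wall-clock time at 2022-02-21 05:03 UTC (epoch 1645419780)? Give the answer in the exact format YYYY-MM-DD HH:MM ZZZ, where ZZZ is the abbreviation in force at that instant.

2022-02-20 18:03 TMT

Query: 2022-02-21 05:03 UTC
Rule 2/2 (TMT, -11:00): 2021-12-27 17:55 UTC ≤ query < +∞
5·60 + 3 - 660 = -357 min
-357 = -1·1440 + 1083; 1083 = 18·60 + 3 → 18:03, 2022-02-21 - 1 day = 2022-02-20
→ 2022-02-20 18:03 TMT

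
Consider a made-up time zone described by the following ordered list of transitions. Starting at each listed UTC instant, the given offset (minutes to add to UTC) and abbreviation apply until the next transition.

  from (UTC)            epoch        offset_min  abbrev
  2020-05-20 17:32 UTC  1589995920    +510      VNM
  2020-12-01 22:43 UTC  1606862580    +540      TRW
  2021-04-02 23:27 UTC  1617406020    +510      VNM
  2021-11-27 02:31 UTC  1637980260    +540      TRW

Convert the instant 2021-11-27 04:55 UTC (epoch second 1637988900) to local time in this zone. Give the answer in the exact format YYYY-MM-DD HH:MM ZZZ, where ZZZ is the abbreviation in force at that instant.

Query: 2021-11-27 04:55 UTC
Rule 4/4 (TRW, +09:00): 2021-11-27 02:31 UTC ≤ query < +∞
4·60 + 55 + 540 = 835 min
835 = 0·1440 + 835; 835 = 13·60 + 55 → 13:55, same day
→ 2021-11-27 13:55 TRW

2021-11-27 13:55 TRW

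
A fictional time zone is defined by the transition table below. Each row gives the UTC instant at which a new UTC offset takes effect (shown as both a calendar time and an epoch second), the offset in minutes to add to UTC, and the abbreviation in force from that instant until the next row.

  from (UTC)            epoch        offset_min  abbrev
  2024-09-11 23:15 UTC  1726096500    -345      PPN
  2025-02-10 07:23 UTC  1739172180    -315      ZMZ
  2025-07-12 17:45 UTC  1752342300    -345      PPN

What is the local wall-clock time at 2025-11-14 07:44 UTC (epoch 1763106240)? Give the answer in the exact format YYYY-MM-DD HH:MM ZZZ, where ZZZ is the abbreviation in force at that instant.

2025-11-14 01:59 PPN

Query: 2025-11-14 07:44 UTC
Rule 3/3 (PPN, -05:45): 2025-07-12 17:45 UTC ≤ query < +∞
7·60 + 44 - 345 = 119 min
119 = 0·1440 + 119; 119 = 1·60 + 59 → 01:59, same day
→ 2025-11-14 01:59 PPN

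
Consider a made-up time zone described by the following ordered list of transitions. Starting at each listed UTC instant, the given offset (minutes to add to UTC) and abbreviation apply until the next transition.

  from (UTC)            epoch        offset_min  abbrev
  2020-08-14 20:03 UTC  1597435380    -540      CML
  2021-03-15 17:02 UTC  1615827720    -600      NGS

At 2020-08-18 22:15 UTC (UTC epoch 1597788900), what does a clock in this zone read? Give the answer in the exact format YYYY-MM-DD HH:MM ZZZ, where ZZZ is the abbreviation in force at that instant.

2020-08-18 13:15 CML

Query: 2020-08-18 22:15 UTC
Rule 1/2 (CML, -09:00): 2020-08-14 20:03 UTC ≤ query < 2021-03-15 17:02 UTC
22·60 + 15 - 540 = 795 min
795 = 0·1440 + 795; 795 = 13·60 + 15 → 13:15, same day
→ 2020-08-18 13:15 CML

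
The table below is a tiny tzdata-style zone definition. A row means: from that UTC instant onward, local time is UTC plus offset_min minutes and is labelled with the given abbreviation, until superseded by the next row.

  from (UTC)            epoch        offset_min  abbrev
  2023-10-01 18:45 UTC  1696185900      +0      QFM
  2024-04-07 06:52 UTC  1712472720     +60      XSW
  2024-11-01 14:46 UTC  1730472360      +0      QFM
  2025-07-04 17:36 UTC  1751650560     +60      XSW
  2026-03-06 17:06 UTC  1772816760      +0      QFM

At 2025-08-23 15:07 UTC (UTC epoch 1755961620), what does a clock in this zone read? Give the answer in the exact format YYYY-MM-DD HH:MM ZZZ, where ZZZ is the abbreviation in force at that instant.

Query: 2025-08-23 15:07 UTC
Rule 4/5 (XSW, +01:00): 2025-07-04 17:36 UTC ≤ query < 2026-03-06 17:06 UTC
15·60 + 7 + 60 = 967 min
967 = 0·1440 + 967; 967 = 16·60 + 7 → 16:07, same day
→ 2025-08-23 16:07 XSW

2025-08-23 16:07 XSW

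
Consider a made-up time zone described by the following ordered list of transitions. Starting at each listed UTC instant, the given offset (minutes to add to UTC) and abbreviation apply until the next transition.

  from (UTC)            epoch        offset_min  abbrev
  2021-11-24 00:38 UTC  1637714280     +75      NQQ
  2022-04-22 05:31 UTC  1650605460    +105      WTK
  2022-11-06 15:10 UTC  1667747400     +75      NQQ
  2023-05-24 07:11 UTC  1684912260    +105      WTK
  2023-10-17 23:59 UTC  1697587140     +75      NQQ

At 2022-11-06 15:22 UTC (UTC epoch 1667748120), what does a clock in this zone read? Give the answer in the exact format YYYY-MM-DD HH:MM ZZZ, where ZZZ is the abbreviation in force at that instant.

2022-11-06 16:37 NQQ

Query: 2022-11-06 15:22 UTC
Rule 3/5 (NQQ, +01:15): 2022-11-06 15:10 UTC ≤ query < 2023-05-24 07:11 UTC
15·60 + 22 + 75 = 997 min
997 = 0·1440 + 997; 997 = 16·60 + 37 → 16:37, same day
→ 2022-11-06 16:37 NQQ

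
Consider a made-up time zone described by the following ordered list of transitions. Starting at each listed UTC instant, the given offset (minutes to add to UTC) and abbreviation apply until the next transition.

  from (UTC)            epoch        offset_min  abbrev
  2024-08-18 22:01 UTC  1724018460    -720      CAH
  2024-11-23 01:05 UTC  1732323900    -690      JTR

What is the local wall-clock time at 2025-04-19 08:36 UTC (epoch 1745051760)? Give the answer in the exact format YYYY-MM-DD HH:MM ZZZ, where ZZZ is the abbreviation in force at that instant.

2025-04-18 21:06 JTR

Query: 2025-04-19 08:36 UTC
Rule 2/2 (JTR, -11:30): 2024-11-23 01:05 UTC ≤ query < +∞
8·60 + 36 - 690 = -174 min
-174 = -1·1440 + 1266; 1266 = 21·60 + 6 → 21:06, 2025-04-19 - 1 day = 2025-04-18
→ 2025-04-18 21:06 JTR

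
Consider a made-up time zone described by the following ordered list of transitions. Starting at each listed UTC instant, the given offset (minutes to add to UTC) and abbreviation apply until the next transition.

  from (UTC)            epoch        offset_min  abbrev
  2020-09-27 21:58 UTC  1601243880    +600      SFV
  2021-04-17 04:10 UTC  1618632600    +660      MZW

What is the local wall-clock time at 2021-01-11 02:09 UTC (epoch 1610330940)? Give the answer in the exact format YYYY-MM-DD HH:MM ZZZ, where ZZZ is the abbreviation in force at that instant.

Query: 2021-01-11 02:09 UTC
Rule 1/2 (SFV, +10:00): 2020-09-27 21:58 UTC ≤ query < 2021-04-17 04:10 UTC
2·60 + 9 + 600 = 729 min
729 = 0·1440 + 729; 729 = 12·60 + 9 → 12:09, same day
→ 2021-01-11 12:09 SFV

2021-01-11 12:09 SFV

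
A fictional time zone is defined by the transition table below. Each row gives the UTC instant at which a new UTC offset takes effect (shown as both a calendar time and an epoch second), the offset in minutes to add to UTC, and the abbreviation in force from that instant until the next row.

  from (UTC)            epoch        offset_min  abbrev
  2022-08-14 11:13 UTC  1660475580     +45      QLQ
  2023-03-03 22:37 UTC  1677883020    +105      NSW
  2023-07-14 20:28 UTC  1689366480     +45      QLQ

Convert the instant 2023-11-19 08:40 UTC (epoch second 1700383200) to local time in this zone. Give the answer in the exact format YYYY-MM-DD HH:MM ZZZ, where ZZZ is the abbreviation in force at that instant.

2023-11-19 09:25 QLQ

Query: 2023-11-19 08:40 UTC
Rule 3/3 (QLQ, +00:45): 2023-07-14 20:28 UTC ≤ query < +∞
8·60 + 40 + 45 = 565 min
565 = 0·1440 + 565; 565 = 9·60 + 25 → 09:25, same day
→ 2023-11-19 09:25 QLQ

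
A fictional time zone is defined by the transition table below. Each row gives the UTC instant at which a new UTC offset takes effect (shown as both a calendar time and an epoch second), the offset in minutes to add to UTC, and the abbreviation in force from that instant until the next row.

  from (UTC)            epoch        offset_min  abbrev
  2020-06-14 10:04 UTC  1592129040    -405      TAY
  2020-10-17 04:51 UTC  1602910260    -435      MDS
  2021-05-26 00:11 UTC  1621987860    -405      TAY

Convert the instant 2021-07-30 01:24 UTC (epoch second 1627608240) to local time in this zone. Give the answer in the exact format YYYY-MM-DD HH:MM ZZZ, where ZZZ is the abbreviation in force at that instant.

Query: 2021-07-30 01:24 UTC
Rule 3/3 (TAY, -06:45): 2021-05-26 00:11 UTC ≤ query < +∞
1·60 + 24 - 405 = -321 min
-321 = -1·1440 + 1119; 1119 = 18·60 + 39 → 18:39, 2021-07-30 - 1 day = 2021-07-29
→ 2021-07-29 18:39 TAY

2021-07-29 18:39 TAY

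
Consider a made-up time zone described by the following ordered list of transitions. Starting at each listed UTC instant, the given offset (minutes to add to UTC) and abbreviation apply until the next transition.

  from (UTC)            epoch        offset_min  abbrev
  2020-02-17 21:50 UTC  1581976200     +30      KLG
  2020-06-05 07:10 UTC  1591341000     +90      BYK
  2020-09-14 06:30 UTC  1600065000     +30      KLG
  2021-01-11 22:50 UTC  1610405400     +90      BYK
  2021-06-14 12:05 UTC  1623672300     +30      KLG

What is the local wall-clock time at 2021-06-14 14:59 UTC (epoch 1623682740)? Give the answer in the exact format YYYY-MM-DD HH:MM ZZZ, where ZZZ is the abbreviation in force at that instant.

Query: 2021-06-14 14:59 UTC
Rule 5/5 (KLG, +00:30): 2021-06-14 12:05 UTC ≤ query < +∞
14·60 + 59 + 30 = 929 min
929 = 0·1440 + 929; 929 = 15·60 + 29 → 15:29, same day
→ 2021-06-14 15:29 KLG

2021-06-14 15:29 KLG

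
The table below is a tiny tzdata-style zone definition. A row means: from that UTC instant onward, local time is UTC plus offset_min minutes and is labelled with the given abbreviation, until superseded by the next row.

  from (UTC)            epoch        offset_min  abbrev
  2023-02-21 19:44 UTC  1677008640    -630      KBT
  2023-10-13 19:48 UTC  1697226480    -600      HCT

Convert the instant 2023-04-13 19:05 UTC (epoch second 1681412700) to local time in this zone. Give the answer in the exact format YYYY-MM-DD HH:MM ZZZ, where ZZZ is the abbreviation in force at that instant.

2023-04-13 08:35 KBT

Query: 2023-04-13 19:05 UTC
Rule 1/2 (KBT, -10:30): 2023-02-21 19:44 UTC ≤ query < 2023-10-13 19:48 UTC
19·60 + 5 - 630 = 515 min
515 = 0·1440 + 515; 515 = 8·60 + 35 → 08:35, same day
→ 2023-04-13 08:35 KBT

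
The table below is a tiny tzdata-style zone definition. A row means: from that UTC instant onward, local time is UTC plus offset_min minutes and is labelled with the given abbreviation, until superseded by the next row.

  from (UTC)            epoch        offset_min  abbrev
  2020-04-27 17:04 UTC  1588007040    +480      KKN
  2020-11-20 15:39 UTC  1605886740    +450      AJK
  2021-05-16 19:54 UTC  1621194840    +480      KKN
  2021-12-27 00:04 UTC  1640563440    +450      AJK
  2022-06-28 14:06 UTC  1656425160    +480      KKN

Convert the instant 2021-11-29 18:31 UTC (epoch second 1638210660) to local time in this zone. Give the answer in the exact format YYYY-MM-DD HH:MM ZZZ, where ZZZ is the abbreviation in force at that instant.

2021-11-30 02:31 KKN

Query: 2021-11-29 18:31 UTC
Rule 3/5 (KKN, +08:00): 2021-05-16 19:54 UTC ≤ query < 2021-12-27 00:04 UTC
18·60 + 31 + 480 = 1591 min
1591 = 1·1440 + 151; 151 = 2·60 + 31 → 02:31, 2021-11-29 + 1 day = 2021-11-30
→ 2021-11-30 02:31 KKN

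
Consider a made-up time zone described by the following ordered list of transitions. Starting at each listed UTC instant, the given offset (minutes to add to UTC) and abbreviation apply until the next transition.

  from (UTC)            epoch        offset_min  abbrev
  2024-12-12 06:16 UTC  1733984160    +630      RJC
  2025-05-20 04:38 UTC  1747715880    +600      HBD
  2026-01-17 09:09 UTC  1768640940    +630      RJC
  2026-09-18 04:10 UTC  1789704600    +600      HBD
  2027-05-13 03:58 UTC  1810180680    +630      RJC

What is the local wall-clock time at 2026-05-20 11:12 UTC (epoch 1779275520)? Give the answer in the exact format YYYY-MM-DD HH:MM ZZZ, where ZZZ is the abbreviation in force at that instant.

Query: 2026-05-20 11:12 UTC
Rule 3/5 (RJC, +10:30): 2026-01-17 09:09 UTC ≤ query < 2026-09-18 04:10 UTC
11·60 + 12 + 630 = 1302 min
1302 = 0·1440 + 1302; 1302 = 21·60 + 42 → 21:42, same day
→ 2026-05-20 21:42 RJC

2026-05-20 21:42 RJC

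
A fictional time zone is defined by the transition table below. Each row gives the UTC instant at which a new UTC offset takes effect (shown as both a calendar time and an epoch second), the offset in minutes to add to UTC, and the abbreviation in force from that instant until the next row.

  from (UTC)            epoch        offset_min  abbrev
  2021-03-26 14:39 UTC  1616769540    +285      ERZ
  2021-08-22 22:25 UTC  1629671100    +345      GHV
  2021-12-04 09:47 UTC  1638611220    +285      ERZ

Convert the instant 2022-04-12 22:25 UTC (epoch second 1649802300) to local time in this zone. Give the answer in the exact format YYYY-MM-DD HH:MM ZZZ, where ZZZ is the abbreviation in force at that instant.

2022-04-13 03:10 ERZ

Query: 2022-04-12 22:25 UTC
Rule 3/3 (ERZ, +04:45): 2021-12-04 09:47 UTC ≤ query < +∞
22·60 + 25 + 285 = 1630 min
1630 = 1·1440 + 190; 190 = 3·60 + 10 → 03:10, 2022-04-12 + 1 day = 2022-04-13
→ 2022-04-13 03:10 ERZ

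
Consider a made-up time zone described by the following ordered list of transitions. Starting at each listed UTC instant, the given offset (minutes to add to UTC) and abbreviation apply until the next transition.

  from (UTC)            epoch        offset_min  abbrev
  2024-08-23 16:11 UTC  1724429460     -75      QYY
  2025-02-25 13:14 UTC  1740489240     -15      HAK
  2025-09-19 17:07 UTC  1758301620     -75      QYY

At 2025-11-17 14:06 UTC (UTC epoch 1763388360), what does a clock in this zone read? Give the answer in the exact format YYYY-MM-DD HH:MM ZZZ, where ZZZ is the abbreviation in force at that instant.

2025-11-17 12:51 QYY

Query: 2025-11-17 14:06 UTC
Rule 3/3 (QYY, -01:15): 2025-09-19 17:07 UTC ≤ query < +∞
14·60 + 6 - 75 = 771 min
771 = 0·1440 + 771; 771 = 12·60 + 51 → 12:51, same day
→ 2025-11-17 12:51 QYY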